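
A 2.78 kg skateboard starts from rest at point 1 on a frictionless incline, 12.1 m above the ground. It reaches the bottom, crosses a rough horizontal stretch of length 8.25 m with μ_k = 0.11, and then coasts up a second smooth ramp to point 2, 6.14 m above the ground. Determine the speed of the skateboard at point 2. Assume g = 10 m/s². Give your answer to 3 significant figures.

Energy at 1: mgh₁ = (2.78)(10)(12.1) = 336.38 J
Friction loss: W_f = μ_k mg d = 25.23 J
At 2: ½mv² + mgh₂ = mgh₁ − W_f
½mv² = 336.38 − 25.23 − 170.69 = 140.46 J
v = √(2 × 140.46/2.78) = 10.05 m/s

v = 10.1 m/s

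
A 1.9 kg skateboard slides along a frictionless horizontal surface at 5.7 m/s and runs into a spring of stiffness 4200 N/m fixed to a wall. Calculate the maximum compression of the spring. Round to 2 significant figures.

Conservation of energy between contact and max compression: ½mv² = ½kx²
x = v√(m/k) = 5.7 × √(1.9/4200) = 0.1212 m

x = 0.12 m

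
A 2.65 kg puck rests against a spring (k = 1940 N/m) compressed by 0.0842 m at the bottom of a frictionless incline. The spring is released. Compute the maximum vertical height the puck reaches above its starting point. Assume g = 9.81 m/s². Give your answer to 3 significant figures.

h = 0.265 m

At maximum height the puck is at rest, so ½kx² = mgh
h = kx²/(2mg) = (1940)(0.0842)²/(2 × 2.65 × 9.81) = 0.2645 m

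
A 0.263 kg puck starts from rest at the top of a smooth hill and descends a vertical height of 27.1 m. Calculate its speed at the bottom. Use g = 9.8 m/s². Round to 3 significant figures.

Equating total energy at the two states: mgh = ½mv²
v = √(2gh) = √(2 × 9.8 × 27.1) = √531.16 = 23.05 m/s

v = 23.0 m/s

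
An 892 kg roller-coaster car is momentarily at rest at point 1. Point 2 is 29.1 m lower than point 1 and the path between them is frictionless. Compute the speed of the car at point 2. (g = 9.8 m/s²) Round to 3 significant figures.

Equating total energy at the two states: mgh = ½mv²
v = √(2gh) = √(2 × 9.8 × 29.1) = √570.36 = 23.88 m/s

v = 23.9 m/s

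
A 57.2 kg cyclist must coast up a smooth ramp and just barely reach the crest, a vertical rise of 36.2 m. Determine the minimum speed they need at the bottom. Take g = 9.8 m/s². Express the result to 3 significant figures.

At the top they are momentarily at rest, so all KE converts to PE: ½mv² = mgh
v = √(2gh) = √(2 × 9.8 × 36.2) = 26.64 m/s

v = 26.6 m/s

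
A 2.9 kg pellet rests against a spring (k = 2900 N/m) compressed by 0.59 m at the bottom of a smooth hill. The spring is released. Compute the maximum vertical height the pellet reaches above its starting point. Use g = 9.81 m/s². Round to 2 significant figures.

Energy conservation from release to the highest point: ½kx² = mgh
h = kx²/(2mg) = (2900)(0.59)²/(2 × 2.9 × 9.81) = 17.74 m

h = 18 m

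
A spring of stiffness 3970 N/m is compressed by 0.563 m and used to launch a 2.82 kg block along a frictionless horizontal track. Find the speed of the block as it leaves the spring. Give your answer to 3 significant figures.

v = 21.1 m/s

The block leaves the spring when the spring is at natural length, so ½kx² = ½mv²
v = x√(k/m) = 0.563 × √(3970/2.82) = 21.12 m/s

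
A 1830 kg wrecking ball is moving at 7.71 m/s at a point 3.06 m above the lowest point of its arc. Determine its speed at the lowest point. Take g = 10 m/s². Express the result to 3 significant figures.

v = 11.0 m/s

By conservation of mechanical energy, ½mv₀² + mgh = ½mv²
The mass cancels from both sides.
v² = v₀² + 2gh = (7.71)² + 2(10)(3.06) = 120.64
v = √120.64 = 10.98 m/s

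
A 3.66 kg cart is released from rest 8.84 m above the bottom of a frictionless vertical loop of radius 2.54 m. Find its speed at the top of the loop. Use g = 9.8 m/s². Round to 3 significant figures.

Energy conservation: mgh = ½mv_top² + mg(2r)
v_top² = 2g(h − 2r) = 2(9.8)(8.84 − 5.080) = 73.70
v_top = 8.585 m/s

v = 8.58 m/s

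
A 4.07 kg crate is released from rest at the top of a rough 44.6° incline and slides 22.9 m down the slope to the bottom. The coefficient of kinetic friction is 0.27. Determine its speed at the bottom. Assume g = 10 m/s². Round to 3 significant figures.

v = 15.3 m/s

Work–energy: mg(L sinθ) − μ_k(mg cosθ)L = ½mv²
mgh = mgL sinθ = (4.07)(10)(22.9)sin44.6° = 654.43 J
W_f = μ_k mg cosθ · L = (0.27)(4.07)(10)cos44.6°·22.9 = 179.2 J
½mv² = 654.43 − 179.2 = 475.25 J
v = √(2 × 475.25/4.07) = 15.28 m/s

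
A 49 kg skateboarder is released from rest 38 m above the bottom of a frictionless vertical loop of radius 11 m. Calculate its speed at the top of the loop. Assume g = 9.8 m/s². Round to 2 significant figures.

v = 18 m/s

Energy conservation: mgh = ½mv_top² + mg(2r)
v_top² = 2g(h − 2r) = 2(9.8)(38 − 22.00) = 313.6
v_top = 17.71 m/s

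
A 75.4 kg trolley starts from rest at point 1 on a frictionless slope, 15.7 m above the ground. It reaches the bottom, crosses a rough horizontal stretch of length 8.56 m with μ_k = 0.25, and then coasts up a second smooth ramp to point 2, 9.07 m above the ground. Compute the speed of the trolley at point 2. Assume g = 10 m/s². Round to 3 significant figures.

Energy at 1: mgh₁ = (75.4)(10)(15.7) = 11838 J
Friction loss: W_f = μ_k mg d = 1614 J
At 2: ½mv² + mgh₂ = mgh₁ − W_f
½mv² = 11838 − 1614 − 6838.8 = 3385.5 J
v = √(2 × 3385.5/75.4) = 9.476 m/s

v = 9.48 m/s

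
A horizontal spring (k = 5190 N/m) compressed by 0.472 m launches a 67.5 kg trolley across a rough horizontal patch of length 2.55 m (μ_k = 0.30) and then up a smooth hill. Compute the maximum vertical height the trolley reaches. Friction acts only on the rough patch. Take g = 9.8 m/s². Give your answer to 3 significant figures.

Spring energy: E₀ = ½kx² = ½(5190)(0.472)² = 578.12 J
Friction: W_f = μ_k mg d = (0.30)(67.5)(9.8)(2.55) = 506.0 J
Energy at base of ramp: E = 578.12 − 506.0 = 72.077 J
At max height all remaining energy is PE: mgh = E ⇒ h = E/(mg) = 72.077/(67.5 × 9.8) = 0.1090 m

h = 0.109 m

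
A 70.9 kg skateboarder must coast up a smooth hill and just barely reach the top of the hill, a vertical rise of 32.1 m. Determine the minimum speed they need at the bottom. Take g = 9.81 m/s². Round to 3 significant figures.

v = 25.1 m/s

At the top they are momentarily at rest, so all KE converts to PE: ½mv² = mgh
v = √(2gh) = √(2 × 9.81 × 32.1) = 25.10 m/s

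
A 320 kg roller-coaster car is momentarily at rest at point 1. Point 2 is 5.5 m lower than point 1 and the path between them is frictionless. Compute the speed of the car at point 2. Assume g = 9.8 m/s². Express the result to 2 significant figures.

Energy conservation between the two points: mgh = ½mv²
The mass cancels from both sides.
v = √(2gh) = √(2 × 9.8 × 5.5) = √107.80 = 10.38 m/s

v = 10 m/s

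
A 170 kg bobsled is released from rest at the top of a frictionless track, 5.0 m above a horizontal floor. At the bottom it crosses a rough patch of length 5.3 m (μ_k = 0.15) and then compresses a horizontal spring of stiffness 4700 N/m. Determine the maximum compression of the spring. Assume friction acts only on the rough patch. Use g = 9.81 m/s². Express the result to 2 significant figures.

x = 1.7 m

Initial energy: E₁ = mgh = (170)(9.81)(5.0) = 8338.5 J
Friction removes W_f = μ_k mg d = (0.15)(170)(9.81)(5.3) = 1326 J
Energy reaching the spring: E = 8338.5 − 1326 = 7012.7 J
At max compression ½kx² = E ⇒ x = √(2E/k) = √(2 × 7012.7/4700) = 1.727 m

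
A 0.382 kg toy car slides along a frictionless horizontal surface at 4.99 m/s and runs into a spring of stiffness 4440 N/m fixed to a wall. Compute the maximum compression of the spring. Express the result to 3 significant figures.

Conservation of energy between contact and max compression: ½mv² = ½kx²
x = v√(m/k) = 4.99 × √(0.382/4440) = 0.04629 m

x = 0.0463 m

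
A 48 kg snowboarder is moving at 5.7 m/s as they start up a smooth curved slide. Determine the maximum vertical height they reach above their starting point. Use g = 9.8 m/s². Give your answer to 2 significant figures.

Setting KE at the bottom equal to PE gained: ½mv² = mgh
h = v²/(2g) = 5.7²/(2 × 9.8) = 1.658 m

h = 1.7 m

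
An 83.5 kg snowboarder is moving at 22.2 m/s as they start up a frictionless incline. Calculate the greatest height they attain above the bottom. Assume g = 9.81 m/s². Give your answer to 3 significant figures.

h = 25.1 m

By energy conservation, ½mv² = mgh
h = v²/(2g) = 22.2²/(2 × 9.81) = 25.12 m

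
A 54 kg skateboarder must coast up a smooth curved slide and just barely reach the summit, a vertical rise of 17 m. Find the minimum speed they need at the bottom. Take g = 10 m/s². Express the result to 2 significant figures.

At the top they are momentarily at rest, so all KE converts to PE: ½mv² = mgh
v = √(2gh) = √(2 × 10 × 17) = 18.44 m/s

v = 18 m/s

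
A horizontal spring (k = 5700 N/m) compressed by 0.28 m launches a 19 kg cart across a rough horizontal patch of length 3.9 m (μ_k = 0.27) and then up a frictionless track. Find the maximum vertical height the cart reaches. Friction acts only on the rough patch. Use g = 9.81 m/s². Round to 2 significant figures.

Spring energy: E₀ = ½kx² = ½(5700)(0.28)² = 223.44 J
Friction: W_f = μ_k mg d = (0.27)(19)(9.81)(3.9) = 196.3 J
Energy at base of ramp: E = 223.44 − 196.3 = 27.171 J
At max height all remaining energy is PE: mgh = E ⇒ h = E/(mg) = 27.171/(19 × 9.81) = 0.1458 m

h = 0.15 m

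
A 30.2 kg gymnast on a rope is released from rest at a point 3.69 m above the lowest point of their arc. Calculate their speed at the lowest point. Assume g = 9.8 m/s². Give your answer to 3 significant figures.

v = 8.50 m/s

Mechanical energy is conserved (no friction): mgh = ½mv²
v = √(2gh) = √(2 × 9.8 × 3.69) = √72.324 = 8.504 m/s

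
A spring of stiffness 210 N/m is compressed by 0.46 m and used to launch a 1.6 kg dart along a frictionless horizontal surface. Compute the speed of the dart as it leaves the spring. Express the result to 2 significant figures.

v = 5.3 m/s

Conservation of energy: ½kx² = ½mv²
v = x√(k/m) = 0.46 × √(210/1.6) = 5.270 m/s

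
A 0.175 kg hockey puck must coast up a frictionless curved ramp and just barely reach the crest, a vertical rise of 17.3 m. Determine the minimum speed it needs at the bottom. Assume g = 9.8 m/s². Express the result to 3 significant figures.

v = 18.4 m/s

At the top it is momentarily at rest, so all KE converts to PE: ½mv² = mgh
v = √(2gh) = √(2 × 9.8 × 17.3) = 18.41 m/s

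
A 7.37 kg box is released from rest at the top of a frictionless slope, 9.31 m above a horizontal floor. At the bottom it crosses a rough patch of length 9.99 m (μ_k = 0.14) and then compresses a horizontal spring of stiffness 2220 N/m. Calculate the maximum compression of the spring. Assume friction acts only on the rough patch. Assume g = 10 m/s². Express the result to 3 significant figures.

x = 0.725 m

Initial energy: E₁ = mgh = (7.37)(10)(9.31) = 686.15 J
Friction removes W_f = μ_k mg d = (0.14)(7.37)(10)(9.99) = 103.1 J
Energy reaching the spring: E = 686.15 − 103.1 = 583.07 J
At max compression ½kx² = E ⇒ x = √(2E/k) = √(2 × 583.07/2220) = 0.7248 m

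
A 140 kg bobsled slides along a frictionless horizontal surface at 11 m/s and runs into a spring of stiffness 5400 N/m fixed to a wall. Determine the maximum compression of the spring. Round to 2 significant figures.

x = 1.8 m

All KE is stored as spring PE at maximum compression: ½mv² = ½kx²
x = v√(m/k) = 11 × √(140/5400) = 1.771 m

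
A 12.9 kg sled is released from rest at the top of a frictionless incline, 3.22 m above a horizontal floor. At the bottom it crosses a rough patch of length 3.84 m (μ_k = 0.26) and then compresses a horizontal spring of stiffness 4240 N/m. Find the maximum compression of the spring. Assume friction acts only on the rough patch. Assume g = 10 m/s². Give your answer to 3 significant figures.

Initial energy: E₁ = mgh = (12.9)(10)(3.22) = 415.38 J
Friction removes W_f = μ_k mg d = (0.26)(12.9)(10)(3.84) = 128.8 J
Energy reaching the spring: E = 415.38 − 128.8 = 286.59 J
At max compression ½kx² = E ⇒ x = √(2E/k) = √(2 × 286.59/4240) = 0.3677 m

x = 0.368 m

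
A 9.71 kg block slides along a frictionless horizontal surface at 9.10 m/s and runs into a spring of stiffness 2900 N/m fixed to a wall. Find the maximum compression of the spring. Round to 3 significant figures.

Conservation of energy between contact and max compression: ½mv² = ½kx²
x = v√(m/k) = 9.10 × √(9.71/2900) = 0.5266 m

x = 0.527 m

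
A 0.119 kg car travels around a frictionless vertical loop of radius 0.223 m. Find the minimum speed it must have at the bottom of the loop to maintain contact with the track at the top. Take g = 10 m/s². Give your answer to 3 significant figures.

v = 3.34 m/s

At the top: mg = mv_top²/r ⇒ v_top² = gr = 2.230 m²/s²
Energy from bottom to top (height 2r): ½mv_bot² = ½mv_top² + mg(2r)
v_bot² = gr + 4gr = 5gr = 11.15
v_bot = √(5gr) = 3.339 m/s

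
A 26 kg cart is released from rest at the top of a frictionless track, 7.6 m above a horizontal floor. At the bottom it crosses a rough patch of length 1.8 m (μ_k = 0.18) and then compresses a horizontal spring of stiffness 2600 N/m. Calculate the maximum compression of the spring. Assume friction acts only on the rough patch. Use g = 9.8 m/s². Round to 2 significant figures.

Initial energy: E₁ = mgh = (26)(9.8)(7.6) = 1936.5 J
Friction removes W_f = μ_k mg d = (0.18)(26)(9.8)(1.8) = 82.56 J
Energy reaching the spring: E = 1936.5 − 82.56 = 1853.9 J
At max compression ½kx² = E ⇒ x = √(2E/k) = √(2 × 1853.9/2600) = 1.194 m

x = 1.2 m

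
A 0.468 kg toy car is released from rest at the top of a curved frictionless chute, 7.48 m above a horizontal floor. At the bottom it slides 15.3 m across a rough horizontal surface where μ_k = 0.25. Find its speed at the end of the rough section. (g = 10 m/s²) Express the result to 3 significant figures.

v = 8.55 m/s

Applying the work–energy principle:
mgh = ½mv² + μ_k m g d
W_f = μ_k mg d = (0.25)(0.468)(10)(15.3) = 17.90 J
½mv² = mgh − W_f = 35.006 − 17.90 = 17.105 J
v = √(2 × 17.105/0.468) = 8.550 m/s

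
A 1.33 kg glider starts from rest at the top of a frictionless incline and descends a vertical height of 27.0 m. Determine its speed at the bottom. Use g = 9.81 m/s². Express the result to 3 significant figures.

v = 23.0 m/s

Equating total energy at the two states: mgh = ½mv²
The mass cancels from both sides.
v = √(2gh) = √(2 × 9.81 × 27.0) = √529.74 = 23.02 m/s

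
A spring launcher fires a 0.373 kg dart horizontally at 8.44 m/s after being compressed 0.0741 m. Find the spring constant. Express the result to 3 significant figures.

Energy stored in the spring equals the launch KE: ½kx² = ½mv²
k = mv²/x² = (0.373)(8.44)²/(0.0741)² = 4839 N/m

k = 4840 N/m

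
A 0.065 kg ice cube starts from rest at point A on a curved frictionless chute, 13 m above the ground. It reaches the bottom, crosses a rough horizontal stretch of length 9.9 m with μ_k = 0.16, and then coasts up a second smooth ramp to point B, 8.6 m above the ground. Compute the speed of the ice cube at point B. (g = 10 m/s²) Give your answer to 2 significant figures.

Energy at A: mgh₁ = (0.065)(10)(13) = 8.4500 J
Friction loss: W_f = μ_k mg d = 1.030 J
At B: ½mv² + mgh₂ = mgh₁ − W_f
½mv² = 8.4500 − 1.030 − 5.5900 = 1.8304 J
v = √(2 × 1.8304/0.065) = 7.505 m/s

v = 7.5 m/s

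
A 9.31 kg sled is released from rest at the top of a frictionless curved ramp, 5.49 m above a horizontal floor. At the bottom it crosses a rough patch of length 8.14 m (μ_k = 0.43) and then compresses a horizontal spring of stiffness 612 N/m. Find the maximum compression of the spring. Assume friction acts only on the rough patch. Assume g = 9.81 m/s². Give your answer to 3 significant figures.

x = 0.771 m

Initial energy: E₁ = mgh = (9.31)(9.81)(5.49) = 501.41 J
Friction removes W_f = μ_k mg d = (0.43)(9.31)(9.81)(8.14) = 319.7 J
Energy reaching the spring: E = 501.41 − 319.7 = 181.73 J
At max compression ½kx² = E ⇒ x = √(2E/k) = √(2 × 181.73/612) = 0.7706 m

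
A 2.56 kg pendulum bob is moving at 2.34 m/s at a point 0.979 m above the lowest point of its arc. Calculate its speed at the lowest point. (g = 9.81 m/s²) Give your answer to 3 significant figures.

Mechanical energy is conserved (no friction): ½mv₀² + mgh = ½mv²
v² = v₀² + 2gh = (2.34)² + 2(9.81)(0.979) = 24.684
v = √24.684 = 4.968 m/s

v = 4.97 m/s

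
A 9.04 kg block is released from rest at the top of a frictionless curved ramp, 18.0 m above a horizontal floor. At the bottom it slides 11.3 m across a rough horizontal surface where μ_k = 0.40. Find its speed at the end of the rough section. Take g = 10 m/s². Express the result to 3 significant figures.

Energy at the top = energy at the end + work done against friction:
mgh = ½mv² + μ_k m g d
W_f = μ_k mg d = (0.40)(9.04)(10)(11.3) = 408.6 J
½mv² = mgh − W_f = 1627.2 − 408.6 = 1218.6 J
v = √(2 × 1218.6/9.04) = 16.42 m/s

v = 16.4 m/s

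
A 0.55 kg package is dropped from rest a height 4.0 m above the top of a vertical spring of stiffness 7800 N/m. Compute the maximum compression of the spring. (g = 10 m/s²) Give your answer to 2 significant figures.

Measuring PE from the top of the relaxed spring, at max compression the package has dropped H + x with zero KE, so:
mg(H + x) = ½kx²
½(7800)x² − (0.55)(10)x − (0.55)(10)(4.0) = 0
3900x² − 5.500x − 22.00 = 0
x = [5.500 + √(30.25 + 343200)]/(2 × 3900) = 0.07582 m

x = 0.076 m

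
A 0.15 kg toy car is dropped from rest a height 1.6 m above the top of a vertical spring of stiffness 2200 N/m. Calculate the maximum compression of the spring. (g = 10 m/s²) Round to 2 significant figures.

x = 0.047 m

Let x be the compression. The total drop is H + x, and the car is instantaneously at rest at max compression, so energy conservation gives:
mg(H + x) = ½kx²
½(2200)x² − (0.15)(10)x − (0.15)(10)(1.6) = 0
1100x² − 1.500x − 2.400 = 0
x = [1.500 + √(2.250 + 10560)]/(2 × 1100) = 0.04740 m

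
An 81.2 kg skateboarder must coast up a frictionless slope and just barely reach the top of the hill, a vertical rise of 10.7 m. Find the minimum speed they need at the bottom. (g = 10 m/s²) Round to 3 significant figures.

v = 14.6 m/s

At the top they are momentarily at rest, so all KE converts to PE: ½mv² = mgh
v = √(2gh) = √(2 × 10 × 10.7) = 14.63 m/s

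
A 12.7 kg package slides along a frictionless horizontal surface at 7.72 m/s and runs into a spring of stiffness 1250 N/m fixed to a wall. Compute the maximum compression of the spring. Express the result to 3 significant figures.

x = 0.778 m

All KE is stored as spring PE at maximum compression: ½mv² = ½kx²
x = v√(m/k) = 7.72 × √(12.7/1250) = 0.7782 m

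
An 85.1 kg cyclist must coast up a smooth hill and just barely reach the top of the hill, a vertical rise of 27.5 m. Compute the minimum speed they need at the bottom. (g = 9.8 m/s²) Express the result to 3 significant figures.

v = 23.2 m/s

At the top they are momentarily at rest, so all KE converts to PE: ½mv² = mgh
v = √(2gh) = √(2 × 9.8 × 27.5) = 23.22 m/s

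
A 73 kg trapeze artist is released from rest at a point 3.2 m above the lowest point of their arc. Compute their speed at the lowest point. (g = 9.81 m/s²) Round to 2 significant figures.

Mechanical energy is conserved (no friction): mgh = ½mv²
The mass cancels from both sides.
v = √(2gh) = √(2 × 9.81 × 3.2) = √62.784 = 7.924 m/s

v = 7.9 m/s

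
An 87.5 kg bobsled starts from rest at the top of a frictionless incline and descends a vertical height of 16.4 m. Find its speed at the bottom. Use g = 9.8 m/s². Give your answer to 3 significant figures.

Energy conservation between the two points: mgh = ½mv²
v = √(2gh) = √(2 × 9.8 × 16.4) = √321.44 = 17.93 m/s

v = 17.9 m/s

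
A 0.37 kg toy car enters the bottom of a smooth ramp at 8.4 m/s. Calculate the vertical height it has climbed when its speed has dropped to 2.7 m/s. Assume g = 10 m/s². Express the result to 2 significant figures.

Energy balance between the two points: ½mv₁² = ½mv₂² + mgh
h = (v₁² − v₂²)/(2g) = (8.4² − 2.7²)/(2 × 10) = 3.163 m

h = 3.2 m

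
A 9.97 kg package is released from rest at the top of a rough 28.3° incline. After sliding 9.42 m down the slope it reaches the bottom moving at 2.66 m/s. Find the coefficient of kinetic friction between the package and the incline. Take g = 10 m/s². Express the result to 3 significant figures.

μ_k = 0.496

Energy balance down the incline: mg L sinθ − ½mv² = μ_k (mg cosθ) L
mgL sinθ = 445.25 J; ½mv² = 35.272 J
W_f = 445.25 − 35.272 = 410.0 J
μ_k = W_f/(mg cosθ · L) = 410.0/(87.78 × 9.42) = 0.4958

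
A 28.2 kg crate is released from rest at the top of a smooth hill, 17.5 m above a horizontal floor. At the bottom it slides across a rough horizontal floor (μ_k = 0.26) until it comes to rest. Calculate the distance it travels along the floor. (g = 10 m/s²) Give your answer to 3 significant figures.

Energy bookkeeping (friction removes W_f = μ_k N d):
At rest all PE has been dissipated by friction: mgh = μ_k m g d
d = h/μ_k = 17.5/0.26 = 67.31 m

d = 67.3 m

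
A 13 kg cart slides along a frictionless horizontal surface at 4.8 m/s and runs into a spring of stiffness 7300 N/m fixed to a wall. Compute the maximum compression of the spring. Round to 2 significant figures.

x = 0.20 m

Conservation of energy between contact and max compression: ½mv² = ½kx²
x = v√(m/k) = 4.8 × √(13/7300) = 0.2026 m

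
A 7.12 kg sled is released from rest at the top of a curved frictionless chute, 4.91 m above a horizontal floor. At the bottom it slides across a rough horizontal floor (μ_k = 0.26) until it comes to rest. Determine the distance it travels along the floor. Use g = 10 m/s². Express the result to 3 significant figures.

d = 18.9 m

Energy at the top = energy at the end + work done against friction:
At rest all PE has been dissipated by friction: mgh = μ_k m g d
d = h/μ_k = 4.91/0.26 = 18.88 m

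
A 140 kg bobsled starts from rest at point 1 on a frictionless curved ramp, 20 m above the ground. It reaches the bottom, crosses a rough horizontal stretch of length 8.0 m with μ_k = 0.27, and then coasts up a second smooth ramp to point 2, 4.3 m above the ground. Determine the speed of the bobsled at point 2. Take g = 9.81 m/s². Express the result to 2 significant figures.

v = 16 m/s

Energy at 1: mgh₁ = (140)(9.81)(20) = 27468 J
Friction loss: W_f = μ_k mg d = 2967 J
At 2: ½mv² + mgh₂ = mgh₁ − W_f
½mv² = 27468 − 2967 − 5905.6 = 18596 J
v = √(2 × 18596/140) = 16.30 m/s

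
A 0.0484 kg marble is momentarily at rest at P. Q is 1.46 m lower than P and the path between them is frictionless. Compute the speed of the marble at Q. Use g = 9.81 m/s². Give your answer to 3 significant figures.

Mechanical energy is conserved (no friction): mgh = ½mv²
v = √(2gh) = √(2 × 9.81 × 1.46) = √28.645 = 5.352 m/s

v = 5.35 m/s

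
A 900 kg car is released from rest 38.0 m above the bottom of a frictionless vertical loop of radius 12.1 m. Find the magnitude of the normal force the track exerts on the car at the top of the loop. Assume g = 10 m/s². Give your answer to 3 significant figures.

Energy from release to top (height 2r): mgh = ½mv_top² + mg(2r)
v_top² = 2g(h − 2r) = 2(10)(38.0 − 24.20) = 276.00 m²/s²
At the top, both N and weight point toward the centre: N + mg = mv_top²/r
N = m(v_top²/r − g) = 900(276.00/12.1 − 10) = 11529 N

N = 11500 N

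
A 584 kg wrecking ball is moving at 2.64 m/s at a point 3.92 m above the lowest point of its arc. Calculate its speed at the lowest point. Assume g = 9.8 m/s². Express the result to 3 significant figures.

By conservation of mechanical energy, ½mv₀² + mgh = ½mv²
v² = v₀² + 2gh = (2.64)² + 2(9.8)(3.92) = 83.802
v = √83.802 = 9.154 m/s

v = 9.15 m/s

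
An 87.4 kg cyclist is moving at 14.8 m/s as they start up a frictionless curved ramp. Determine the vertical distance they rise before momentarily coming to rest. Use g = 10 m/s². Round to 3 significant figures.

h = 11.0 m

By energy conservation, ½mv² = mgh
h = v²/(2g) = 14.8²/(2 × 10) = 10.95 m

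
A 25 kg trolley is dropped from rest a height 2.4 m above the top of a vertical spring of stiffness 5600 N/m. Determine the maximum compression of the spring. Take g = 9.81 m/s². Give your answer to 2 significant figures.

x = 0.50 m

Let x be the compression. The total drop is H + x, and the trolley is instantaneously at rest at max compression, so energy conservation gives:
mg(H + x) = ½kx²
½(5600)x² − (25)(9.81)x − (25)(9.81)(2.4) = 0
2800x² − 245.2x − 588.6 = 0
x = [245.2 + √(60148 + 6.5923e+06)]/(2 × 2800) = 0.5044 m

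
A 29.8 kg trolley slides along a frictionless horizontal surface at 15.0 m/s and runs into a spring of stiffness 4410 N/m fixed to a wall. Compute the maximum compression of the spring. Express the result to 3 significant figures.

x = 1.23 m

All KE is stored as spring PE at maximum compression: ½mv² = ½kx²
x = v√(m/k) = 15.0 × √(29.8/4410) = 1.233 m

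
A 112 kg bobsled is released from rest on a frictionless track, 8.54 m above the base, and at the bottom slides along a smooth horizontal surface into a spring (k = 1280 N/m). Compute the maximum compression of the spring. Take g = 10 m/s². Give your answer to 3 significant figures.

x = 3.87 m

Energy conservation (no friction) from release to max compression: mgh = ½kx²
x = √(2mgh/k) = √(2 × 112 × 10 × 8.54 / 1280) = 3.866 m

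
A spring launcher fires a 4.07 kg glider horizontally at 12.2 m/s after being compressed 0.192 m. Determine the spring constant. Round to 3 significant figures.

Energy stored in the spring equals the launch KE: ½kx² = ½mv²
k = mv²/x² = (4.07)(12.2)²/(0.192)² = 16433 N/m

k = 16400 N/m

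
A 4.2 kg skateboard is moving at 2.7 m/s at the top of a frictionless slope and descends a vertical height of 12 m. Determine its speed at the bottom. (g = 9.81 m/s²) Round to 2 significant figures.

v = 16 m/s

Equating total energy at the two states: ½mv₀² + mgh = ½mv²
v² = v₀² + 2gh = (2.7)² + 2(9.81)(12) = 242.73
v = √242.73 = 15.58 m/s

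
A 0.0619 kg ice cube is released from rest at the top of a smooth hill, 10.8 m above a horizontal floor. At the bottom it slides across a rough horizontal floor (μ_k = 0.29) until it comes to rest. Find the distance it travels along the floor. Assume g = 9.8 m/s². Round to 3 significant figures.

Applying the work–energy principle:
At rest all PE has been dissipated by friction: mgh = μ_k m g d
d = h/μ_k = 10.8/0.29 = 37.24 m

d = 37.2 m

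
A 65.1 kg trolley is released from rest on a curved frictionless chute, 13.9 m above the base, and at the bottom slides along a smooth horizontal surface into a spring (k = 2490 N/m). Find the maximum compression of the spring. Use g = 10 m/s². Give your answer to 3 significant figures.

Energy conservation (no friction) from release to max compression: mgh = ½kx²
x = √(2mgh/k) = √(2 × 65.1 × 10 × 13.9 / 2490) = 2.696 m

x = 2.70 m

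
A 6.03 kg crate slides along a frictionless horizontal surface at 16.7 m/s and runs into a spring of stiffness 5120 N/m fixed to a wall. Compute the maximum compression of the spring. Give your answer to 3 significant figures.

At max compression the crate is momentarily at rest: ½mv² = ½kx²
x = v√(m/k) = 16.7 × √(6.03/5120) = 0.5731 m

x = 0.573 m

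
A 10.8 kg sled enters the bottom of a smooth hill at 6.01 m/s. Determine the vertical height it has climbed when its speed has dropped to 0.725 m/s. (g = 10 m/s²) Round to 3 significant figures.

Conservation of energy: ½mv₁² = ½mv₂² + mgh
h = (v₁² − v₂²)/(2g) = (6.01² − 0.725²)/(2 × 10) = 1.780 m

h = 1.78 m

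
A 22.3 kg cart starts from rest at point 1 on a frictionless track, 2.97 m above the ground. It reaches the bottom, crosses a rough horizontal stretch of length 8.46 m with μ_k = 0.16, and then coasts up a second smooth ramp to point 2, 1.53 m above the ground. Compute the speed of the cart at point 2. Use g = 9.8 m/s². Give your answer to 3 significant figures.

Energy at 1: mgh₁ = (22.3)(9.8)(2.97) = 649.06 J
Friction loss: W_f = μ_k mg d = 295.8 J
At 2: ½mv² + mgh₂ = mgh₁ − W_f
½mv² = 649.06 − 295.8 − 334.37 = 18.882 J
v = √(2 × 18.882/22.3) = 1.301 m/s

v = 1.30 m/s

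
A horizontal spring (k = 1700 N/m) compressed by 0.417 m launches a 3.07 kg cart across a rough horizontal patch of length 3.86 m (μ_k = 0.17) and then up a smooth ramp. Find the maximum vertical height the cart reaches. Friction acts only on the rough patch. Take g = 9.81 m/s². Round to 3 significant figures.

Spring energy: E₀ = ½kx² = ½(1700)(0.417)² = 147.81 J
Friction: W_f = μ_k mg d = (0.17)(3.07)(9.81)(3.86) = 19.76 J
Energy at base of ramp: E = 147.81 − 19.76 = 128.04 J
At max height all remaining energy is PE: mgh = E ⇒ h = E/(mg) = 128.04/(3.07 × 9.81) = 4.252 m

h = 4.25 m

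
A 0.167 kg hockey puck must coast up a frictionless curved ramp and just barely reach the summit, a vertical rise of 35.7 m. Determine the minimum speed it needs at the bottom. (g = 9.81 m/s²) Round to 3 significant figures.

v = 26.5 m/s

At the top it is momentarily at rest, so all KE converts to PE: ½mv² = mgh
v = √(2gh) = √(2 × 9.81 × 35.7) = 26.47 m/s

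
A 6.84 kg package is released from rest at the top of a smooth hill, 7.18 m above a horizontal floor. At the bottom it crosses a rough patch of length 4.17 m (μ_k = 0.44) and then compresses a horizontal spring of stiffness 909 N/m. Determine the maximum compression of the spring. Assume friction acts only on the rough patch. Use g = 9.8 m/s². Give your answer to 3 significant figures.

x = 0.888 m

Initial energy: E₁ = mgh = (6.84)(9.8)(7.18) = 481.29 J
Friction removes W_f = μ_k mg d = (0.44)(6.84)(9.8)(4.17) = 123.0 J
Energy reaching the spring: E = 481.29 − 123.0 = 358.30 J
At max compression ½kx² = E ⇒ x = √(2E/k) = √(2 × 358.30/909) = 0.8879 m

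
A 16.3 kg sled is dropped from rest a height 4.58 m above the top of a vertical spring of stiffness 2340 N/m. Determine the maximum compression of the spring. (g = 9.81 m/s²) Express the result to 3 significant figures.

Let x be the compression. The total drop is H + x, and the sled is instantaneously at rest at max compression, so energy conservation gives:
mg(H + x) = ½kx²
½(2340)x² − (16.3)(9.81)x − (16.3)(9.81)(4.58) = 0
1170x² − 159.9x − 732.4 = 0
x = [159.9 + √(25569 + 3.4274e+06)]/(2 × 1170) = 0.8624 m

x = 0.862 m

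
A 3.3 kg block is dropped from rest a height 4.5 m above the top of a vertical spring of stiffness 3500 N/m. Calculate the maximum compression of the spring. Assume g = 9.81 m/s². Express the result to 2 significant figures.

Measuring PE from the top of the relaxed spring, at max compression the block has dropped H + x with zero KE, so:
mg(H + x) = ½kx²
½(3500)x² − (3.3)(9.81)x − (3.3)(9.81)(4.5) = 0
1750x² − 32.37x − 145.7 = 0
x = [32.37 + √(1048 + 1.0197e+06)]/(2 × 1750) = 0.2979 m

x = 0.30 m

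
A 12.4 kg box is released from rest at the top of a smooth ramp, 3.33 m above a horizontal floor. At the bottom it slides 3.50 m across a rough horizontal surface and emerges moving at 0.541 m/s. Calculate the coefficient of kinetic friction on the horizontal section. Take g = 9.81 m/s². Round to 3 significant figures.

μ_k = 0.947

Energy at the top = energy at the end + work done against friction:
mgh = ½mv² + μ_k m g d
mgh = 405.07 J; ½mv² = 1.8146 J
W_f = 405.07 − 1.8146 = 403.3 J
μ_k = W_f/(mg·d) = 403.3/(121.6 × 3.50) = 0.9472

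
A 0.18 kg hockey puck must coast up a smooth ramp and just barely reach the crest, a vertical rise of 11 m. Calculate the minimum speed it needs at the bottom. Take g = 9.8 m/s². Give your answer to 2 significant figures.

At the top it is momentarily at rest, so all KE converts to PE: ½mv² = mgh
v = √(2gh) = √(2 × 9.8 × 11) = 14.68 m/s

v = 15 m/s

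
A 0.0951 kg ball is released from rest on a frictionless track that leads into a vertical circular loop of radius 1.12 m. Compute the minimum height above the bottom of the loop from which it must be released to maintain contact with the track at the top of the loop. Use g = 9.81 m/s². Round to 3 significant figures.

h = 2.80 m

At the top, for minimum speed gravity alone supplies the centripetal force: mg = mv_top²/r ⇒ v_top² = gr = 10.99 m²/s²
Energy conservation from release height h to the top (height 2r): mgh = ½mv_top² + mg(2r)
h = v_top²/(2g) + 2r = r/2 + 2r = 5r/2 = 2.800 m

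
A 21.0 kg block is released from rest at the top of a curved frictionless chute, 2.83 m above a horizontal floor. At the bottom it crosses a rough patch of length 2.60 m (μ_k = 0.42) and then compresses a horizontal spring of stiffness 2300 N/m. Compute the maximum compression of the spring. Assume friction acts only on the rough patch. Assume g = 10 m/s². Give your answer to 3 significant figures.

x = 0.563 m

Initial energy: E₁ = mgh = (21.0)(10)(2.83) = 594.30 J
Friction removes W_f = μ_k mg d = (0.42)(21.0)(10)(2.60) = 229.3 J
Energy reaching the spring: E = 594.30 − 229.3 = 364.98 J
At max compression ½kx² = E ⇒ x = √(2E/k) = √(2 × 364.98/2300) = 0.5634 m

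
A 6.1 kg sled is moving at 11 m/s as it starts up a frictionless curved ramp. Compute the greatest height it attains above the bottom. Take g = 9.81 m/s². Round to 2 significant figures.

By energy conservation, ½mv² = mgh
h = v²/(2g) = 11²/(2 × 9.81) = 6.167 m

h = 6.2 m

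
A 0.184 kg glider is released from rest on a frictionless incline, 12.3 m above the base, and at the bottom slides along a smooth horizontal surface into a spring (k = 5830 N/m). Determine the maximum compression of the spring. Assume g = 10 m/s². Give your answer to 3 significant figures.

x = 0.0881 m

Energy conservation (no friction) from release to max compression: mgh = ½kx²
x = √(2mgh/k) = √(2 × 0.184 × 10 × 12.3 / 5830) = 0.08811 m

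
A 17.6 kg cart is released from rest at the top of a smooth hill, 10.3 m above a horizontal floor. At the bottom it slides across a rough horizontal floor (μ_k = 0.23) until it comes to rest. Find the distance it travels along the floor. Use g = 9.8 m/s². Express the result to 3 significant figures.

Applying the work–energy principle:
At rest all PE has been dissipated by friction: mgh = μ_k m g d
d = h/μ_k = 10.3/0.23 = 44.78 m

d = 44.8 m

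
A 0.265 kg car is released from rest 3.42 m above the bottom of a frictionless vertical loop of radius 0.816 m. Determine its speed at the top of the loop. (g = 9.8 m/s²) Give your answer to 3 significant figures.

v = 5.92 m/s

Energy conservation: mgh = ½mv_top² + mg(2r)
v_top² = 2g(h − 2r) = 2(9.8)(3.42 − 1.632) = 35.04
v_top = 5.920 m/s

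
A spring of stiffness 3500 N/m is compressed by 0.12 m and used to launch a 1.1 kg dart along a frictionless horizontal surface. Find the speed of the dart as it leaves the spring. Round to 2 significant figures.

The dart leaves the spring when the spring is at natural length, so ½kx² = ½mv²
v = x√(k/m) = 0.12 × √(3500/1.1) = 6.769 m/s

v = 6.8 m/s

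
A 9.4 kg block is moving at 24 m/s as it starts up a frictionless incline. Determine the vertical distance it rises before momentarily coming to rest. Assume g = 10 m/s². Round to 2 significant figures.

h = 29 m

Setting KE at the bottom equal to PE gained: ½mv² = mgh
h = v²/(2g) = 24²/(2 × 10) = 28.80 m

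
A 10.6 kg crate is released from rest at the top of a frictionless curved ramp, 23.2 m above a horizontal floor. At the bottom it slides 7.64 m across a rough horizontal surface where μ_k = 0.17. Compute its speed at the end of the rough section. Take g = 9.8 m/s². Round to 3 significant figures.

Applying the work–energy principle:
mgh = ½mv² + μ_k m g d
W_f = μ_k mg d = (0.17)(10.6)(9.8)(7.64) = 134.9 J
½mv² = mgh − W_f = 2410.0 − 134.9 = 2275.1 J
v = √(2 × 2275.1/10.6) = 20.72 m/s

v = 20.7 m/s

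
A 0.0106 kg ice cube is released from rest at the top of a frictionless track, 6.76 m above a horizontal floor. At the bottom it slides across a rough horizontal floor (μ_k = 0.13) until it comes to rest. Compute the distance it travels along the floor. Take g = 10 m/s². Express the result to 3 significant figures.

d = 52.0 m

Applying the work–energy principle:
At rest all PE has been dissipated by friction: mgh = μ_k m g d
d = h/μ_k = 6.76/0.13 = 52.00 m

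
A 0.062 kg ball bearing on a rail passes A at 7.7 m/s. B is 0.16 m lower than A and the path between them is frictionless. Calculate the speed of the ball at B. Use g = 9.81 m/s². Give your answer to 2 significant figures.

By conservation of mechanical energy, ½mv₀² + mgh = ½mv²
v² = v₀² + 2gh = (7.7)² + 2(9.81)(0.16) = 62.429
v = √62.429 = 7.901 m/s

v = 7.9 m/s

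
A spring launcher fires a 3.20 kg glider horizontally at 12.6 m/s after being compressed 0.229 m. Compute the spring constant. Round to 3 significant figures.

½kx² = ½mv²
k = mv²/x² = (3.20)(12.6)²/(0.229)² = 9688 N/m

k = 9690 N/m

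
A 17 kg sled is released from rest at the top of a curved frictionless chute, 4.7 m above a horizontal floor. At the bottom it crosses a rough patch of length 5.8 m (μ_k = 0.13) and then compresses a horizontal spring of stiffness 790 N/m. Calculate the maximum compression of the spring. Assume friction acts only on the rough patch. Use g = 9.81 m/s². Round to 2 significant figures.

x = 1.3 m

Initial energy: E₁ = mgh = (17)(9.81)(4.7) = 783.82 J
Friction removes W_f = μ_k mg d = (0.13)(17)(9.81)(5.8) = 125.7 J
Energy reaching the spring: E = 783.82 − 125.7 = 658.07 J
At max compression ½kx² = E ⇒ x = √(2E/k) = √(2 × 658.07/790) = 1.291 m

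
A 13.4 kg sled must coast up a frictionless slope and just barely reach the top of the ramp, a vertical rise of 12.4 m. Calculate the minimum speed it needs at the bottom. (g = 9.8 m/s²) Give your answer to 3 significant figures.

At the top it is momentarily at rest, so all KE converts to PE: ½mv² = mgh
v = √(2gh) = √(2 × 9.8 × 12.4) = 15.59 m/s

v = 15.6 m/s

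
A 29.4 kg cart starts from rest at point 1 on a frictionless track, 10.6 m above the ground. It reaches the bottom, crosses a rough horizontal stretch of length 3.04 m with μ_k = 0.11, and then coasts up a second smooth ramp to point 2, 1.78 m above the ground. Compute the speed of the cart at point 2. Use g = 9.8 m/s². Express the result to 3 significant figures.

Energy at 1: mgh₁ = (29.4)(9.8)(10.6) = 3054.1 J
Friction loss: W_f = μ_k mg d = 96.35 J
At 2: ½mv² + mgh₂ = mgh₁ − W_f
½mv² = 3054.1 − 96.35 − 512.85 = 2444.9 J
v = √(2 × 2444.9/29.4) = 12.90 m/s

v = 12.9 m/s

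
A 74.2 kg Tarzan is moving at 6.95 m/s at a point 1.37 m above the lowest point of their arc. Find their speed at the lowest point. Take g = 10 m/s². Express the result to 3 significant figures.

v = 8.70 m/s

Energy conservation between the two points: ½mv₀² + mgh = ½mv²
v² = v₀² + 2gh = (6.95)² + 2(10)(1.37) = 75.703
v = √75.703 = 8.701 m/s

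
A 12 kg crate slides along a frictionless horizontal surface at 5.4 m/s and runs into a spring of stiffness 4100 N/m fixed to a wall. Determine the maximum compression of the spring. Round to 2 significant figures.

All KE is stored as spring PE at maximum compression: ½mv² = ½kx²
x = v√(m/k) = 5.4 × √(12/4100) = 0.2921 m

x = 0.29 m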